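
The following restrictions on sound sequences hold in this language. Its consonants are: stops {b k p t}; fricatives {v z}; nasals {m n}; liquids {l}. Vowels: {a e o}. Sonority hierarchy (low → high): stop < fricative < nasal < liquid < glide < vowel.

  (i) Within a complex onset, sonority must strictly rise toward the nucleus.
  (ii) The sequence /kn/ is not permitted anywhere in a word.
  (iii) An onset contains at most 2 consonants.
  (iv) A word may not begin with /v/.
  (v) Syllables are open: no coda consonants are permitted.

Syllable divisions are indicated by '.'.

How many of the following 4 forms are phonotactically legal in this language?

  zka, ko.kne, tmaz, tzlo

0

zka — violates constraint (i): syllable 1 onset /zk/: /z/ (fricative, 2) → /k/ (stop, 1) does not rise → phonotactically illegal
ko.kne — violates constraint (ii): contains banned sequence /kn/ → phonotactically illegal
tmaz — violates constraint (v): syllable 1 coda /z/ has 1 consonant (> 0) → phonotactically illegal
tzlo — violates constraint (iii): syllable 1 onset /tzl/ has 3 consonants (> 2) → phonotactically illegal
No form is phonotactically legal → 0.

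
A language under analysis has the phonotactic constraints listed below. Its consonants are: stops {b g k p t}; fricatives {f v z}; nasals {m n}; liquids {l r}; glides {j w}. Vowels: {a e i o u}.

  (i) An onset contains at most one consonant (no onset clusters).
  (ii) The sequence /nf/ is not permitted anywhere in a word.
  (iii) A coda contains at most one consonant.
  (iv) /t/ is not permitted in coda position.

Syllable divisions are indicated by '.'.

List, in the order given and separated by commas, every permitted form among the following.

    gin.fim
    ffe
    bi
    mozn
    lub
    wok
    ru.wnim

bi, lub, wok

gin.fim — violates constraint (ii): contains banned sequence /nf/ → not permitted
ffe — violates constraint (i): syllable 1 onset /ff/ has 2 consonants (> 1) → not permitted
bi — σ1 onset /b/, coda /∅/ ok → permitted
mozn — violates constraint (iii): syllable 1 coda /zn/ has 2 consonants (> 1) → not permitted
lub — σ1 onset /l/, coda /b/ ok → permitted
wok — σ1 onset /w/, coda /k/ ok → permitted
ru.wnim — violates constraint (i): syllable 2 onset /wn/ has 2 consonants (> 1) → not permitted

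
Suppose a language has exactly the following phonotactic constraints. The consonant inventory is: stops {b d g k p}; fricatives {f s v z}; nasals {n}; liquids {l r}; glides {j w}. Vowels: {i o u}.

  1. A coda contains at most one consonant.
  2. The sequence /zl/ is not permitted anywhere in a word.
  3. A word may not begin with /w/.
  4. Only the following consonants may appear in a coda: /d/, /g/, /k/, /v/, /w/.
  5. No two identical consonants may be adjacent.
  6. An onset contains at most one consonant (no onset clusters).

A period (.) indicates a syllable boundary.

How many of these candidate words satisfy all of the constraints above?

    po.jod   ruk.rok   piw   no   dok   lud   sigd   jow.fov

po.jod — σ1 onset /p/, coda /∅/ ok; σ2 onset /j/, coda /d/ ok → licit
ruk.rok — σ1 onset /r/, coda /k/ ok; σ2 onset /r/, coda /k/ ok → licit
piw — σ1 onset /p/, coda /w/ ok → licit
no — σ1 onset /n/, coda /∅/ ok → licit
dok — σ1 onset /d/, coda /k/ ok → licit
lud — σ1 onset /l/, coda /d/ ok → licit
sigd — violates constraint 1: syllable 1 coda /gd/ has 2 consonants (> 1) → illicit
jow.fov — σ1 onset /j/, coda /w/ ok; σ2 onset /f/, coda /v/ ok → licit
Licit: po.jod, ruk.rok, piw, no, dok, lud, jow.fov → 7.

7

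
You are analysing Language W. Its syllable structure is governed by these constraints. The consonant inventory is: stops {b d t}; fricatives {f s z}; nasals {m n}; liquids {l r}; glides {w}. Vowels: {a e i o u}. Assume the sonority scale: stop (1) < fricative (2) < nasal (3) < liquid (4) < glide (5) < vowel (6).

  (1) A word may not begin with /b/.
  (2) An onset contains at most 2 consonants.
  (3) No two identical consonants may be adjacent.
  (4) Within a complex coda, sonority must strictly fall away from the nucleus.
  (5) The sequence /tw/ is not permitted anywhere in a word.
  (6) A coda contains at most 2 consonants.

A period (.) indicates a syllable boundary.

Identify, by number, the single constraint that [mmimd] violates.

3

[mmimd]: adjacent identical consonants /mm/.
This is a violation of constraint 3: "No two identical consonants may be adjacent."
The remaining constraints (1, 2, 4, 5, 6) are satisfied.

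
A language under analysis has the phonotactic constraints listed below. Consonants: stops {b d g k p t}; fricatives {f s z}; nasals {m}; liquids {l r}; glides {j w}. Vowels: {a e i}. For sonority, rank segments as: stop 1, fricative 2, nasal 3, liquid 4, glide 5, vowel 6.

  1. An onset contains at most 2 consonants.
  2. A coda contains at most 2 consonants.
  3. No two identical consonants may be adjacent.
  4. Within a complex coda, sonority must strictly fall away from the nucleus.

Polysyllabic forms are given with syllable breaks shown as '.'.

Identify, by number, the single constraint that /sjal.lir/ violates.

/sjal.lir/: adjacent identical consonants /ll/.
This is a violation of constraint 3: "No two identical consonants may be adjacent."
The remaining constraints (1, 2, 4) are satisfied.

3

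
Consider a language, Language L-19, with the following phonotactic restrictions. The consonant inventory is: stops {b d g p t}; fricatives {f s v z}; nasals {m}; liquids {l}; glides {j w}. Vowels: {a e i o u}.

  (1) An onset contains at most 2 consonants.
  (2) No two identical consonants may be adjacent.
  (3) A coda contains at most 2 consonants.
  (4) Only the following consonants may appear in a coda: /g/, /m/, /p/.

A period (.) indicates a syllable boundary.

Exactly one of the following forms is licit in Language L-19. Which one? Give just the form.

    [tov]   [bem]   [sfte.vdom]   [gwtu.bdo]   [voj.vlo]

[bem]

[tov] — violates constraint 4: syllable 1 coda contains /v/, which is not a licensed coda consonant → illicit
[bem] — σ1 onset /b/, coda /m/ ok → licit
[sfte.vdom] — violates constraint 1: syllable 1 onset /sft/ has 3 consonants (> 2) → illicit
[gwtu.bdo] — violates constraint 1: syllable 1 onset /gwt/ has 3 consonants (> 2) → illicit
[voj.vlo] — violates constraint 4: syllable 1 coda contains /j/, which is not a licensed coda consonant → illicit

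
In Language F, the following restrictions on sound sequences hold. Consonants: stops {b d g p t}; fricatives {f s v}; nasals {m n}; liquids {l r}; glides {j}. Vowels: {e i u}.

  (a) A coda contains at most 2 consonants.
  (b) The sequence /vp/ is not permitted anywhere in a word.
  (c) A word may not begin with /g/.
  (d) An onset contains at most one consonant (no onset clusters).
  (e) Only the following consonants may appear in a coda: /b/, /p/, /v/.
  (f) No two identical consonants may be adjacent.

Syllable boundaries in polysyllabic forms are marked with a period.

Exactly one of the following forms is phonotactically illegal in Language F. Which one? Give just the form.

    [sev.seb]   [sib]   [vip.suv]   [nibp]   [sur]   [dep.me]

[sur]

[sev.seb] — σ1 onset /s/, coda /v/ ok; σ2 onset /s/, coda /b/ ok → phonotactically legal
[sib] — σ1 onset /s/, coda /b/ ok → phonotactically legal
[vip.suv] — σ1 onset /v/, coda /p/ ok; σ2 onset /s/, coda /v/ ok → phonotactically legal
[nibp] — σ1 onset /n/, coda /bp/ (2C) ok → phonotactically legal
[sur] — violates constraint (e): syllable 1 coda contains /r/, which is not a licensed coda consonant → phonotactically illegal
[dep.me] — σ1 onset /d/, coda /p/ ok; σ2 onset /m/, coda /∅/ ok → phonotactically legal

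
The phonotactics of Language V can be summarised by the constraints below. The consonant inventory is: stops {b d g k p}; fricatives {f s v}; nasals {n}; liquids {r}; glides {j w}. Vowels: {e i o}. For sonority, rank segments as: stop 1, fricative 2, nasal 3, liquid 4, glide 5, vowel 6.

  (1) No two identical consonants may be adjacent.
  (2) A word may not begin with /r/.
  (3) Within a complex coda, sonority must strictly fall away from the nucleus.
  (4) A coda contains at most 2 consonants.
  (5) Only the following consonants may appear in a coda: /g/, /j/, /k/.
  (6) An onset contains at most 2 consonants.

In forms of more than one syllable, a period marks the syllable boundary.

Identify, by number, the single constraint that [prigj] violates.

3

[prigj]: syllable 1 coda /gj/: /g/ (stop, 1) → /j/ (glide, 5) does not fall.
This is a violation of constraint 3: "Within a complex coda, sonority must strictly fall away from the nucleus."
The remaining constraints (1, 2, 4, 5, 6) are satisfied.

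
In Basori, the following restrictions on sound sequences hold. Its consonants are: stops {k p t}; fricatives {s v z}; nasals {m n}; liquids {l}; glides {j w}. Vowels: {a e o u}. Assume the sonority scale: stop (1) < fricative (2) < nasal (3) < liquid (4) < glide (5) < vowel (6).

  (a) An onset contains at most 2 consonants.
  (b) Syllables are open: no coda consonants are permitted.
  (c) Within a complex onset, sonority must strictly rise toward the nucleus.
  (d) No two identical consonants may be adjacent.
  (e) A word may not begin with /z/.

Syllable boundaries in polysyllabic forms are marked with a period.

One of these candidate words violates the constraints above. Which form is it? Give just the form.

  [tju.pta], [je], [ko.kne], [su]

[tju.pta]

[tju.pta] — violates constraint (c): syllable 2 onset /pt/: /p/ (stop, 1) → /t/ (stop, 1) does not rise → not permitted
[je] — σ1 onset /j/, coda /∅/ ok → permitted
[ko.kne] — σ1 onset /k/, coda /∅/ ok; σ2 onset /kn/ (1→3 rises), coda /∅/ ok → permitted
[su] — σ1 onset /s/, coda /∅/ ok → permitted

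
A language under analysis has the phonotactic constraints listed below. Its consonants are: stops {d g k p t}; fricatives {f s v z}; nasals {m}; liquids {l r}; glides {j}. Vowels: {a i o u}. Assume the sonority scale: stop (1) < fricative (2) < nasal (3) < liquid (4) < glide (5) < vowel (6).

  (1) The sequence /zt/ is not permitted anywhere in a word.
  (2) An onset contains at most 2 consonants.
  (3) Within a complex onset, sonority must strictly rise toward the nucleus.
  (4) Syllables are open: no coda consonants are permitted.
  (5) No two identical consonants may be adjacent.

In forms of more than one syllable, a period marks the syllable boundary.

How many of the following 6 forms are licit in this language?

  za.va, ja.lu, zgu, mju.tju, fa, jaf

za.va — σ1 onset /z/, coda /∅/ ok; σ2 onset /v/, coda /∅/ ok → licit
ja.lu — σ1 onset /j/, coda /∅/ ok; σ2 onset /l/, coda /∅/ ok → licit
zgu — violates constraint 3: syllable 1 onset /zg/: /z/ (fricative, 2) → /g/ (stop, 1) does not rise → illicit
mju.tju — σ1 onset /mj/ (3→5 rises), coda /∅/ ok; σ2 onset /tj/ (1→5 rises), coda /∅/ ok → licit
fa — σ1 onset /f/, coda /∅/ ok → licit
jaf — violates constraint 4: syllable 1 coda /f/ has 1 consonant (> 0) → illicit
Licit: za.va, ja.lu, mju.tju, fa → 4.

4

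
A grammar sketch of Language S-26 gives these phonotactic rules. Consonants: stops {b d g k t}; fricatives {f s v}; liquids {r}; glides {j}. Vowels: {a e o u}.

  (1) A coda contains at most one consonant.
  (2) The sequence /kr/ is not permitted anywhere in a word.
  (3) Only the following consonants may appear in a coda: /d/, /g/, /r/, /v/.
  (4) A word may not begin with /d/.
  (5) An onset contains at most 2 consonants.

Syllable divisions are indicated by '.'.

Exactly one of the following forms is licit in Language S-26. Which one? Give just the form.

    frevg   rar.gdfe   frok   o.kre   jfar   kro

frevg — violates constraint 1: syllable 1 coda /vg/ has 2 consonants (> 1) → illicit
rar.gdfe — violates constraint 5: syllable 2 onset /gdf/ has 3 consonants (> 2) → illicit
frok — violates constraint 3: syllable 1 coda contains /k/, which is not a licensed coda consonant → illicit
o.kre — violates constraint 2: contains banned sequence /kr/ → illicit
jfar — σ1 onset /jf/ (2C), coda /r/ ok → licit
kro — violates constraint 2: contains banned sequence /kr/ → illicit

jfar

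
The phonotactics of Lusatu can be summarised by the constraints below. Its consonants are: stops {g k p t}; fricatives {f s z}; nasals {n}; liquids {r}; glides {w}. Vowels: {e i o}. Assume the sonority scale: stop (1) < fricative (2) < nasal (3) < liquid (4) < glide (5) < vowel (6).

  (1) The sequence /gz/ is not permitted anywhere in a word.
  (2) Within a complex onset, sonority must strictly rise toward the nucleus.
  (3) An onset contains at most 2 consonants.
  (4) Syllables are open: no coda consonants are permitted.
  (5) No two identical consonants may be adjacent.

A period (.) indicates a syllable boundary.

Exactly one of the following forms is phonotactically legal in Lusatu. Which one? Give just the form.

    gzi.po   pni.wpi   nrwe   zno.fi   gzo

zno.fi

gzi.po — violates constraint 1: contains banned sequence /gz/ → phonotactically illegal
pni.wpi — violates constraint 2: syllable 2 onset /wp/: /w/ (glide, 5) → /p/ (stop, 1) does not rise → phonotactically illegal
nrwe — violates constraint 3: syllable 1 onset /nrw/ has 3 consonants (> 2) → phonotactically illegal
zno.fi — σ1 onset /zn/ (2→3 rises), coda /∅/ ok; σ2 onset /f/, coda /∅/ ok → phonotactically legal
gzo — violates constraint 1: contains banned sequence /gz/ → phonotactically illegal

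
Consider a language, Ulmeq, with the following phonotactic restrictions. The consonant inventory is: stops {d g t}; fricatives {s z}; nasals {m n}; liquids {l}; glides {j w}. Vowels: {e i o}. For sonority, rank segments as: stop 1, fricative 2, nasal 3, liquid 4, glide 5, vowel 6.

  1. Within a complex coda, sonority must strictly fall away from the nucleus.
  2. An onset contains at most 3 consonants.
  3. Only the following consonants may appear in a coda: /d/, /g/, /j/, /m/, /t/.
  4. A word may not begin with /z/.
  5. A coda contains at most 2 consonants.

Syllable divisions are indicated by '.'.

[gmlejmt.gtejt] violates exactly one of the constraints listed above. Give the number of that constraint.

5

[gmlejmt.gtejt]: syllable 1 coda /jmt/ has 3 consonants (> 2).
This is a violation of constraint 5: "A coda contains at most 2 consonants."
The remaining constraints (1, 2, 3, 4) are satisfied.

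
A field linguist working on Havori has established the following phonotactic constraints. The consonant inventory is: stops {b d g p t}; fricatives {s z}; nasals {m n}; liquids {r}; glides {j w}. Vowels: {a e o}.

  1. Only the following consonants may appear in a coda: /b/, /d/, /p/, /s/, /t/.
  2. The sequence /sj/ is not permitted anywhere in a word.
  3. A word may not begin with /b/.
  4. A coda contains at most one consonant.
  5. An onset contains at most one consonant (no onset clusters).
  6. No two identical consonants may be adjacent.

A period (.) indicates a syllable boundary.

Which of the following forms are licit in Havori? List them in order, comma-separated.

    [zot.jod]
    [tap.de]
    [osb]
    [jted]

[zot.jod] — σ1 onset /z/, coda /t/ ok; σ2 onset /j/, coda /d/ ok → licit
[tap.de] — σ1 onset /t/, coda /p/ ok; σ2 onset /d/, coda /∅/ ok → licit
[osb] — violates constraint 4: syllable 1 coda /sb/ has 2 consonants (> 1) → illicit
[jted] — violates constraint 5: syllable 1 onset /jt/ has 2 consonants (> 1) → illicit

[zot.jod], [tap.de]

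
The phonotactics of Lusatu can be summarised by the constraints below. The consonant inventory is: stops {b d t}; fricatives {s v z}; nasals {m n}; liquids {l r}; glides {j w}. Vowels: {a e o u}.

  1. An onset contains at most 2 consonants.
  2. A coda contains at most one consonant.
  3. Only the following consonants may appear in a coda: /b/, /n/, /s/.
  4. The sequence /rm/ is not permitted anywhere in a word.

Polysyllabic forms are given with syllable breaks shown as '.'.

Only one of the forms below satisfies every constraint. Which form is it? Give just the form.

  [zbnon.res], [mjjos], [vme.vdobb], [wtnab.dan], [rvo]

[rvo]

[zbnon.res] — violates constraint 1: syllable 1 onset /zbn/ has 3 consonants (> 2) → illicit
[mjjos] — violates constraint 1: syllable 1 onset /mjj/ has 3 consonants (> 2) → illicit
[vme.vdobb] — violates constraint 2: syllable 2 coda /bb/ has 2 consonants (> 1) → illicit
[wtnab.dan] — violates constraint 1: syllable 1 onset /wtn/ has 3 consonants (> 2) → illicit
[rvo] — σ1 onset /rv/ (2C), coda /∅/ ok → licit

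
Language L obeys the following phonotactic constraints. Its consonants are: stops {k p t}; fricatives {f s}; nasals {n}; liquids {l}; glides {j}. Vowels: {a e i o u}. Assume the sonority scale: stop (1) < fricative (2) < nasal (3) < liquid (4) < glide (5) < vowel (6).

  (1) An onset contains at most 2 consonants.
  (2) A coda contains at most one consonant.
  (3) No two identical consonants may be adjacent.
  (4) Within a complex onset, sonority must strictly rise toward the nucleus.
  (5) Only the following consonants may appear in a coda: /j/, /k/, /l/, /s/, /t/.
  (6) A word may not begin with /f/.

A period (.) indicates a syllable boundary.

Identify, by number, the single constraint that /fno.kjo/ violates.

/fno.kjo/: word begins with /f/.
This is a violation of constraint 6: "A word may not begin with /f/."
The remaining constraints (1, 2, 3, 4, 5) are satisfied.

6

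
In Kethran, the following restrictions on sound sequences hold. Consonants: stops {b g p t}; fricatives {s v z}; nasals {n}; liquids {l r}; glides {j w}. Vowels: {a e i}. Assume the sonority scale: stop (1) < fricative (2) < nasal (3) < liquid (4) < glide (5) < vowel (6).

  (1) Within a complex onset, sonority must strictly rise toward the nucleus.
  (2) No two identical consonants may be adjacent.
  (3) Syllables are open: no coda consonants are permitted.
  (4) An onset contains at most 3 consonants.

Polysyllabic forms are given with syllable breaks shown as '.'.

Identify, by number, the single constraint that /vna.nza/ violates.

1

/vna.nza/: syllable 2 onset /nz/: /n/ (nasal, 3) → /z/ (fricative, 2) does not rise.
This is a violation of constraint 1: "Within a complex onset, sonority must strictly rise toward the nucleus."
The remaining constraints (2, 3, 4) are satisfied.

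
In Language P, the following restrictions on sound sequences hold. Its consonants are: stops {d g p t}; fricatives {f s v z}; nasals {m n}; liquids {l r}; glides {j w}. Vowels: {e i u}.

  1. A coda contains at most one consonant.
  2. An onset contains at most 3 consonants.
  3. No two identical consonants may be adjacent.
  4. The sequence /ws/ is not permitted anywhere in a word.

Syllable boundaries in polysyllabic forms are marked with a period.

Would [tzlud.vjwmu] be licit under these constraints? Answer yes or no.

[tzlud.vjwmu] — violates constraint 2: syllable 2 onset /vjwm/ has 4 consonants (> 3) → illicit

no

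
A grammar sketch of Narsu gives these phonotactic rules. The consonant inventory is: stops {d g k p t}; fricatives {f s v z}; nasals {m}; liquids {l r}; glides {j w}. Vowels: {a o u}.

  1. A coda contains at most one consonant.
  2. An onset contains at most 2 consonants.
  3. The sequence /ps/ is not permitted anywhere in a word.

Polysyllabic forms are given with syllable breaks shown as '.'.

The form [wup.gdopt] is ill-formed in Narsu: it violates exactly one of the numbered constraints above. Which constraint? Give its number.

1

[wup.gdopt]: syllable 2 coda /pt/ has 2 consonants (> 1).
This is a violation of constraint 1: "A coda contains at most one consonant."
The remaining constraints (2, 3) are satisfied.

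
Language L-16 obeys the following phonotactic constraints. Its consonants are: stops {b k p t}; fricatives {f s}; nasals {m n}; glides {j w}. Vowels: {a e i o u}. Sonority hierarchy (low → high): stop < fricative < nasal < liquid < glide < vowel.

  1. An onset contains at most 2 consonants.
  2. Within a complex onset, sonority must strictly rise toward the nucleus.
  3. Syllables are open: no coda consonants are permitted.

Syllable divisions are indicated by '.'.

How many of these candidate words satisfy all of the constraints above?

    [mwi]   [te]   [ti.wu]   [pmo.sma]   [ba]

[mwi] — σ1 onset /mw/ (3→5 rises), coda /∅/ ok → licit
[te] — σ1 onset /t/, coda /∅/ ok → licit
[ti.wu] — σ1 onset /t/, coda /∅/ ok; σ2 onset /w/, coda /∅/ ok → licit
[pmo.sma] — σ1 onset /pm/ (1→3 rises), coda /∅/ ok; σ2 onset /sm/ (2→3 rises), coda /∅/ ok → licit
[ba] — σ1 onset /b/, coda /∅/ ok → licit
Licit: [mwi], [te], [ti.wu], [pmo.sma], [ba] → 5.

5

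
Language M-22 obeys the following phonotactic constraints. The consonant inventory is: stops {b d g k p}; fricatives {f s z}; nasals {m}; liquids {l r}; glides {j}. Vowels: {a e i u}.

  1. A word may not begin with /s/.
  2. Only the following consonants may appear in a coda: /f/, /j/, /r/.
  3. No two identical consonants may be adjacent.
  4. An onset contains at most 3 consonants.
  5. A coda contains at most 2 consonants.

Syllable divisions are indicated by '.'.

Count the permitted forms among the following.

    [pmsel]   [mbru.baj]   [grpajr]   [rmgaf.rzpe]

[pmsel] — violates constraint 2: syllable 1 coda contains /l/, which is not a licensed coda consonant → not permitted
[mbru.baj] — σ1 onset /mbr/ (3C), coda /∅/ ok; σ2 onset /b/, coda /j/ ok → permitted
[grpajr] — σ1 onset /grp/ (3C), coda /jr/ (2C) ok → permitted
[rmgaf.rzpe] — σ1 onset /rmg/ (3C), coda /f/ ok; σ2 onset /rzp/ (3C), coda /∅/ ok → permitted
Permitted: [mbru.baj], [grpajr], [rmgaf.rzpe] → 3.

3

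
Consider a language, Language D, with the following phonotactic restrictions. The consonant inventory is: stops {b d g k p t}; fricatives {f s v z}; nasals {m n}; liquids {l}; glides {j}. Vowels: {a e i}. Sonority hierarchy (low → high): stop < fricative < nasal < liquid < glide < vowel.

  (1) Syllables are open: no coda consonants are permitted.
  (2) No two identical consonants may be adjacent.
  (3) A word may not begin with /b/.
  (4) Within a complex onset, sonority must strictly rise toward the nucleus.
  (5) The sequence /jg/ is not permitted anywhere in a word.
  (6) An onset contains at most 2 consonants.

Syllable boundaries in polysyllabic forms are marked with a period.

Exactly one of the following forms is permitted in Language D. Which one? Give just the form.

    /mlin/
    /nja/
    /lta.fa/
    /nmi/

/nja/

/mlin/ — violates constraint 1: syllable 1 coda /n/ has 1 consonant (> 0) → not permitted
/nja/ — σ1 onset /nj/ (3→5 rises), coda /∅/ ok → permitted
/lta.fa/ — violates constraint 4: syllable 1 onset /lt/: /l/ (liquid, 4) → /t/ (stop, 1) does not rise → not permitted
/nmi/ — violates constraint 4: syllable 1 onset /nm/: /n/ (nasal, 3) → /m/ (nasal, 3) does not rise → not permitted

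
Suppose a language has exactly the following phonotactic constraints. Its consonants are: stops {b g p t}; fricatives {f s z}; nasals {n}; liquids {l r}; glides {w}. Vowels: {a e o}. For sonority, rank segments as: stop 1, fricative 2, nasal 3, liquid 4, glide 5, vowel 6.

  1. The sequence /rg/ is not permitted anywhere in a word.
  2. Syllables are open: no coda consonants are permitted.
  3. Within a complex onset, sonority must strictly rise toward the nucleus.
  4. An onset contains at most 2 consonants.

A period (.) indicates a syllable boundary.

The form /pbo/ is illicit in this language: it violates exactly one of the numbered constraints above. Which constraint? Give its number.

/pbo/: syllable 1 onset /pb/: /p/ (stop, 1) → /b/ (stop, 1) does not rise.
This is a violation of constraint 3: "Within a complex onset, sonority must strictly rise toward the nucleus."
The remaining constraints (1, 2, 4) are satisfied.

3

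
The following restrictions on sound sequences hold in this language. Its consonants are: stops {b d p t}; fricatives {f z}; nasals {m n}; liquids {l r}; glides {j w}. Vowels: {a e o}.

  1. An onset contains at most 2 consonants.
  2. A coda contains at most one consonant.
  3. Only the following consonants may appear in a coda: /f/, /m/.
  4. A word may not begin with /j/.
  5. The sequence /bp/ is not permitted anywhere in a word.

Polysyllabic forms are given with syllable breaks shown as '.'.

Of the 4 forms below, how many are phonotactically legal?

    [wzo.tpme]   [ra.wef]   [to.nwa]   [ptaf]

3

[wzo.tpme] — violates constraint 1: syllable 2 onset /tpm/ has 3 consonants (> 2) → phonotactically illegal
[ra.wef] — σ1 onset /r/, coda /∅/ ok; σ2 onset /w/, coda /f/ ok → phonotactically legal
[to.nwa] — σ1 onset /t/, coda /∅/ ok; σ2 onset /nw/ (2C), coda /∅/ ok → phonotactically legal
[ptaf] — σ1 onset /pt/ (2C), coda /f/ ok → phonotactically legal
Phonotactically legal: [ra.wef], [to.nwa], [ptaf] → 3.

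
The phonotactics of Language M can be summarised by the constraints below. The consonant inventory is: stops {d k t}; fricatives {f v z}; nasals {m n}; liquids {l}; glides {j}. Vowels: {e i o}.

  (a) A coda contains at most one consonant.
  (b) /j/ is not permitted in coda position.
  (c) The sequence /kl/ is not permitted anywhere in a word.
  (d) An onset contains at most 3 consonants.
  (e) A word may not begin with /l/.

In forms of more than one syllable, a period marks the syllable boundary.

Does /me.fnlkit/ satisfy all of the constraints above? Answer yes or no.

/me.fnlkit/ — violates constraint (d): syllable 2 onset /fnlk/ has 4 consonants (> 3) → ill-formed

no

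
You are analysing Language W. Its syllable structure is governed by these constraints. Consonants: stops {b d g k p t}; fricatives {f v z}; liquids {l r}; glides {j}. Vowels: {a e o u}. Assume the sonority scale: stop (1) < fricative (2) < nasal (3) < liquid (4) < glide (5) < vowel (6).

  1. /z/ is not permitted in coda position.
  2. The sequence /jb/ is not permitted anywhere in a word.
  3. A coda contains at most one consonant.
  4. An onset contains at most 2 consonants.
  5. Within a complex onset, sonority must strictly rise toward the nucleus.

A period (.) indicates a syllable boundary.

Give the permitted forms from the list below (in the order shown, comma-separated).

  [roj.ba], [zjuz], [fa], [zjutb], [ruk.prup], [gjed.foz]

[roj.ba] — violates constraint 2: contains banned sequence /jb/ → not permitted
[zjuz] — violates constraint 1: syllable 1 coda contains /z/ → not permitted
[fa] — σ1 onset /f/, coda /∅/ ok → permitted
[zjutb] — violates constraint 3: syllable 1 coda /tb/ has 2 consonants (> 1) → not permitted
[ruk.prup] — σ1 onset /r/, coda /k/ ok; σ2 onset /pr/ (1→4 rises), coda /p/ ok → permitted
[gjed.foz] — violates constraint 1: syllable 2 coda contains /z/ → not permitted

[fa], [ruk.prup]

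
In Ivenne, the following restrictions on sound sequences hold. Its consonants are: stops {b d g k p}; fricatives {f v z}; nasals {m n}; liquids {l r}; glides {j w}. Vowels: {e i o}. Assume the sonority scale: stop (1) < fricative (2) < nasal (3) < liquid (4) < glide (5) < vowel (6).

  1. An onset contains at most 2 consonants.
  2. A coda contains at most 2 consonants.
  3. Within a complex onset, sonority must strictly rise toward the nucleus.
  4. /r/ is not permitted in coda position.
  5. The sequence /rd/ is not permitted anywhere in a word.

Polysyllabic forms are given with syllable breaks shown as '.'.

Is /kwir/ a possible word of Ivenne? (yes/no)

/kwir/ — violates constraint 4: syllable 1 coda contains /r/ → not permitted

no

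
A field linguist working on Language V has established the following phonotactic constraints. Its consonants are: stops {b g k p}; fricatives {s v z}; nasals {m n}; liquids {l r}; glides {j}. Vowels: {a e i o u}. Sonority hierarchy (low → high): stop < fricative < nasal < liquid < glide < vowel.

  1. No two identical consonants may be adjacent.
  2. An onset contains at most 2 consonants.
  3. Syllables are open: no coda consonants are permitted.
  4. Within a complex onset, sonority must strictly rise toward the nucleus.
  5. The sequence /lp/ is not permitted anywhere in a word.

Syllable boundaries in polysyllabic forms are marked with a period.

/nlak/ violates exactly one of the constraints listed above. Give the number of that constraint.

/nlak/: syllable 1 coda /k/ has 1 consonant (> 0).
This is a violation of constraint 3: "Syllables are open: no coda consonants are permitted."
The remaining constraints (1, 2, 4, 5) are satisfied.

3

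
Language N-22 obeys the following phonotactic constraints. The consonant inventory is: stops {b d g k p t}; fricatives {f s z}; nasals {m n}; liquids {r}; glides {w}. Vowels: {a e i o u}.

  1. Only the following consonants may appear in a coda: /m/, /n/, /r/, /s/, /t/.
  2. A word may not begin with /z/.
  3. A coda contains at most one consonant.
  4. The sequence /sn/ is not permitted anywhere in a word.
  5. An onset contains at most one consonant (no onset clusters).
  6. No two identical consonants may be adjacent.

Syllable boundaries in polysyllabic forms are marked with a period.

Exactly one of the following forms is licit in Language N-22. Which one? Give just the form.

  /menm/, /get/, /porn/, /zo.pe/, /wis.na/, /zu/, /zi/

/menm/ — violates constraint 3: syllable 1 coda /nm/ has 2 consonants (> 1) → illicit
/get/ — σ1 onset /g/, coda /t/ ok → licit
/porn/ — violates constraint 3: syllable 1 coda /rn/ has 2 consonants (> 1) → illicit
/zo.pe/ — violates constraint 2: word begins with /z/ → illicit
/wis.na/ — violates constraint 4: contains banned sequence /sn/ → illicit
/zu/ — violates constraint 2: word begins with /z/ → illicit
/zi/ — violates constraint 2: word begins with /z/ → illicit

/get/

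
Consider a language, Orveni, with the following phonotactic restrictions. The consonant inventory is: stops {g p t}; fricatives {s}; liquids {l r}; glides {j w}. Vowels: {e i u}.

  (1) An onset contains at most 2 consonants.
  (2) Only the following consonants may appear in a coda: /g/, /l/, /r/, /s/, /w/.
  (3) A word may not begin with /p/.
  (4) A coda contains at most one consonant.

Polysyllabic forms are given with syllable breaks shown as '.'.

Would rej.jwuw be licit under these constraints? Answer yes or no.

rej.jwuw — violates constraint 2: syllable 1 coda contains /j/, which is not a licensed coda consonant → illicit

no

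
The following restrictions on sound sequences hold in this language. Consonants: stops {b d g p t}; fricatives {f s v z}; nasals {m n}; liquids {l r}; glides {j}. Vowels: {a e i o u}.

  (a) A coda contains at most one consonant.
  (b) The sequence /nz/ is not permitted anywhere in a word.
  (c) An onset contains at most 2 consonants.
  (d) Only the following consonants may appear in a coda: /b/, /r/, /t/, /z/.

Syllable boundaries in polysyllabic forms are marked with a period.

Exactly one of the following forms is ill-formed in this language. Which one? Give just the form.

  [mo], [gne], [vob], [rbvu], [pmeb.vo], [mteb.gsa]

[rbvu]

[mo] — σ1 onset /m/, coda /∅/ ok → well-formed
[gne] — σ1 onset /gn/ (2C), coda /∅/ ok → well-formed
[vob] — σ1 onset /v/, coda /b/ ok → well-formed
[rbvu] — violates constraint (c): syllable 1 onset /rbv/ has 3 consonants (> 2) → ill-formed
[pmeb.vo] — σ1 onset /pm/ (2C), coda /b/ ok; σ2 onset /v/, coda /∅/ ok → well-formed
[mteb.gsa] — σ1 onset /mt/ (2C), coda /b/ ok; σ2 onset /gs/ (2C), coda /∅/ ok → well-formed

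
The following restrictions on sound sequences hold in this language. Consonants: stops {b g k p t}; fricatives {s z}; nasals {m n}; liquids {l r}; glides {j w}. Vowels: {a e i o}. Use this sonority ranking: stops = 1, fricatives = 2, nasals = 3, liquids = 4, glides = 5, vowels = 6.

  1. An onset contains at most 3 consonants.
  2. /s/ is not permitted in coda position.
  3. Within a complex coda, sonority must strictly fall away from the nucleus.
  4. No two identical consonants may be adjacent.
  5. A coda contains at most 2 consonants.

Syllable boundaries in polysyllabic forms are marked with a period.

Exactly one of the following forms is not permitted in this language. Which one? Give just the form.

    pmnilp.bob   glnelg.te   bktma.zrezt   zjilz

bktma.zrezt

pmnilp.bob — σ1 onset /pmn/ (3C), coda /lp/ (4→1 falls) ok; σ2 onset /b/, coda /b/ ok → permitted
glnelg.te — σ1 onset /gln/ (3C), coda /lg/ (4→1 falls) ok; σ2 onset /t/, coda /∅/ ok → permitted
bktma.zrezt — violates constraint 1: syllable 1 onset /bktm/ has 4 consonants (> 3) → not permitted
zjilz — σ1 onset /zj/ (2C), coda /lz/ (4→2 falls) ok → permitted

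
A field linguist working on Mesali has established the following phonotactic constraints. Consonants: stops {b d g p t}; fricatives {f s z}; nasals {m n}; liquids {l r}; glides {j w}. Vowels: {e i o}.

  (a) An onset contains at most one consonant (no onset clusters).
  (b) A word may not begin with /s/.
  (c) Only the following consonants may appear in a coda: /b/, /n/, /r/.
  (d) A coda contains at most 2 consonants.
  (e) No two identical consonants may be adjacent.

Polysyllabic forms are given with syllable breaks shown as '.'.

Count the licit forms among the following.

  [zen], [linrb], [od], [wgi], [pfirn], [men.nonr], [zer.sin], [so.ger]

2

[zen] — σ1 onset /z/, coda /n/ ok → licit
[linrb] — violates constraint (d): syllable 1 coda /nrb/ has 3 consonants (> 2) → illicit
[od] — violates constraint (c): syllable 1 coda contains /d/, which is not a licensed coda consonant → illicit
[wgi] — violates constraint (a): syllable 1 onset /wg/ has 2 consonants (> 1) → illicit
[pfirn] — violates constraint (a): syllable 1 onset /pf/ has 2 consonants (> 1) → illicit
[men.nonr] — violates constraint (e): adjacent identical consonants /nn/ → illicit
[zer.sin] — σ1 onset /z/, coda /r/ ok; σ2 onset /s/, coda /n/ ok → licit
[so.ger] — violates constraint (b): word begins with /s/ → illicit
Licit: [zen], [zer.sin] → 2.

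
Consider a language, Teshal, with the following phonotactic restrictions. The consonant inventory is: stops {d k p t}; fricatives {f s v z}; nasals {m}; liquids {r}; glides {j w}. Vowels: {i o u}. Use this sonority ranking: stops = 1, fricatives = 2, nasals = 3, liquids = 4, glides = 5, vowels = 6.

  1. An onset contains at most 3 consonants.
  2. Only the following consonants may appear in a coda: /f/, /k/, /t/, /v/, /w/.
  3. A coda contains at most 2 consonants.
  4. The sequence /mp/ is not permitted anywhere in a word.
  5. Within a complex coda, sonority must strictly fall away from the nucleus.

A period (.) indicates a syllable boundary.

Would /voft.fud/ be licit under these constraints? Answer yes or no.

no

/voft.fud/ — violates constraint 2: syllable 2 coda contains /d/, which is not a licensed coda consonant → illicit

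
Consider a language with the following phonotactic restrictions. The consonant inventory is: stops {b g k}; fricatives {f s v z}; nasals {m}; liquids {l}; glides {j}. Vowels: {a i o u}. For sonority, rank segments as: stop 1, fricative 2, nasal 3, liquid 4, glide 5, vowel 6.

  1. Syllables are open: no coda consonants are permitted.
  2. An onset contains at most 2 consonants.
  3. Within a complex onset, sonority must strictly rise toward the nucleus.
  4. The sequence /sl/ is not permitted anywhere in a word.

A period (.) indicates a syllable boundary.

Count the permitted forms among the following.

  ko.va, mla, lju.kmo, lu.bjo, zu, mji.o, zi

7

ko.va — σ1 onset /k/, coda /∅/ ok; σ2 onset /v/, coda /∅/ ok → permitted
mla — σ1 onset /ml/ (3→4 rises), coda /∅/ ok → permitted
lju.kmo — σ1 onset /lj/ (4→5 rises), coda /∅/ ok; σ2 onset /km/ (1→3 rises), coda /∅/ ok → permitted
lu.bjo — σ1 onset /l/, coda /∅/ ok; σ2 onset /bj/ (1→5 rises), coda /∅/ ok → permitted
zu — σ1 onset /z/, coda /∅/ ok → permitted
mji.o — σ1 onset /mj/ (3→5 rises), coda /∅/ ok; σ2 onset /∅/, coda /∅/ ok → permitted
zi — σ1 onset /z/, coda /∅/ ok → permitted
Permitted: ko.va, mla, lju.kmo, lu.bjo, zu, mji.o, zi → 7.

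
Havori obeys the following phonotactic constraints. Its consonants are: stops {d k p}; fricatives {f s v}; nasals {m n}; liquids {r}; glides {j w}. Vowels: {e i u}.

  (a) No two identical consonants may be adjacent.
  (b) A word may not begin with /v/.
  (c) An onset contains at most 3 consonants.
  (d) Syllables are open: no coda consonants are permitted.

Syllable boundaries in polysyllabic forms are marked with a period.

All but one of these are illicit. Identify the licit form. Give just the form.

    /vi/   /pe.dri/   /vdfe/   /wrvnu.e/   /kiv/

/pe.dri/

/vi/ — violates constraint (b): word begins with /v/ → illicit
/pe.dri/ — σ1 onset /p/, coda /∅/ ok; σ2 onset /dr/ (2C), coda /∅/ ok → licit
/vdfe/ — violates constraint (b): word begins with /v/ → illicit
/wrvnu.e/ — violates constraint (c): syllable 1 onset /wrvn/ has 4 consonants (> 3) → illicit
/kiv/ — violates constraint (d): syllable 1 coda /v/ has 1 consonant (> 0) → illicit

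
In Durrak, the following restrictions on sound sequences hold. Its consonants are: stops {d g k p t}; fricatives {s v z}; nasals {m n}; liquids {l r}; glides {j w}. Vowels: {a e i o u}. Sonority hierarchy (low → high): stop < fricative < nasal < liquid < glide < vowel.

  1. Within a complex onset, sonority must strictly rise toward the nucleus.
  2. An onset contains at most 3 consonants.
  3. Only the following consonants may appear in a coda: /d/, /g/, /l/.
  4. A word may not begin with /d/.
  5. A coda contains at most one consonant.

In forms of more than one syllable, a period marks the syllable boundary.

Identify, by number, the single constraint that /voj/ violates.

3

/voj/: syllable 1 coda contains /j/, which is not a licensed coda consonant.
This is a violation of constraint 3: "Only the following consonants may appear in a coda: /d/, /g/, /l/."
The remaining constraints (1, 2, 4, 5) are satisfied.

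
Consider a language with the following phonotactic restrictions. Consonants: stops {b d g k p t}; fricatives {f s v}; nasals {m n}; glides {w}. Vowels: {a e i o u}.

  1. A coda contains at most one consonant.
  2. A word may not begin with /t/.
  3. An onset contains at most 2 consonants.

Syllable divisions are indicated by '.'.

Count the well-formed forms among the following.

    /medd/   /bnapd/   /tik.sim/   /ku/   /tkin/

/medd/ — violates constraint 1: syllable 1 coda /dd/ has 2 consonants (> 1) → ill-formed
/bnapd/ — violates constraint 1: syllable 1 coda /pd/ has 2 consonants (> 1) → ill-formed
/tik.sim/ — violates constraint 2: word begins with /t/ → ill-formed
/ku/ — σ1 onset /k/, coda /∅/ ok → well-formed
/tkin/ — violates constraint 2: word begins with /t/ → ill-formed
Well-formed: /ku/ → 1.

1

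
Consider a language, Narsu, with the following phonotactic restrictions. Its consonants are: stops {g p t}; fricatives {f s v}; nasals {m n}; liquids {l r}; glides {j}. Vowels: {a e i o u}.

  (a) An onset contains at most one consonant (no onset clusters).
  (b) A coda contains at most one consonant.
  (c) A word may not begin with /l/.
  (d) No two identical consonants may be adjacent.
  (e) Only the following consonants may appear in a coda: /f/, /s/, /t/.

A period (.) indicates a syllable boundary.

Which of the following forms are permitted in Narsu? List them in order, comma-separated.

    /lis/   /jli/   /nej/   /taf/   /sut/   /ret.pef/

/lis/ — violates constraint (c): word begins with /l/ → not permitted
/jli/ — violates constraint (a): syllable 1 onset /jl/ has 2 consonants (> 1) → not permitted
/nej/ — violates constraint (e): syllable 1 coda contains /j/, which is not a licensed coda consonant → not permitted
/taf/ — σ1 onset /t/, coda /f/ ok → permitted
/sut/ — σ1 onset /s/, coda /t/ ok → permitted
/ret.pef/ — σ1 onset /r/, coda /t/ ok; σ2 onset /p/, coda /f/ ok → permitted

/taf/, /sut/, /ret.pef/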